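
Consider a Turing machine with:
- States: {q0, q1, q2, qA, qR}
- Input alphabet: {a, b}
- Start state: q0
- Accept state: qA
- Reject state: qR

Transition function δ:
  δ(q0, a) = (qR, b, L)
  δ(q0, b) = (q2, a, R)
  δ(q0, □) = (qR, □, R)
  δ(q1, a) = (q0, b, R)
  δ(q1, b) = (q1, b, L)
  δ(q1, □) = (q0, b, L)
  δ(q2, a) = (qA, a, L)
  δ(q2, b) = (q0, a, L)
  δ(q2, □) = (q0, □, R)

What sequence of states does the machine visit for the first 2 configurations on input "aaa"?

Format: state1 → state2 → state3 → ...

Execution trace:
Initial: [q0]aaa
Step 1: δ(q0, a) = (qR, b, L) → [qR]□baa

The machine reaches the reject state qR and halts.

State sequence: q0 → qR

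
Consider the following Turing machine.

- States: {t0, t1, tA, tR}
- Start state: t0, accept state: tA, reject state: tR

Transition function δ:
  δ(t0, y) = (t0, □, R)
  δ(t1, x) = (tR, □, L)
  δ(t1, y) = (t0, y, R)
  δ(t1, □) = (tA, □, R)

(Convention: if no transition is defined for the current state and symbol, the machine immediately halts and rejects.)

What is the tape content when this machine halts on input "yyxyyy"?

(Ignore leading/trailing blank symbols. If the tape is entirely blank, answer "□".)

Execution trace:
Initial: [t0]yyxyyy
Step 1: δ(t0, y) = (t0, □, R) → □[t0]yxyyy
Step 2: δ(t0, y) = (t0, □, R) → □□[t0]xyyy

No transition is defined for δ(t0, x). By convention the machine halts and rejects.

Final tape (ignoring leading/trailing blanks): xyyy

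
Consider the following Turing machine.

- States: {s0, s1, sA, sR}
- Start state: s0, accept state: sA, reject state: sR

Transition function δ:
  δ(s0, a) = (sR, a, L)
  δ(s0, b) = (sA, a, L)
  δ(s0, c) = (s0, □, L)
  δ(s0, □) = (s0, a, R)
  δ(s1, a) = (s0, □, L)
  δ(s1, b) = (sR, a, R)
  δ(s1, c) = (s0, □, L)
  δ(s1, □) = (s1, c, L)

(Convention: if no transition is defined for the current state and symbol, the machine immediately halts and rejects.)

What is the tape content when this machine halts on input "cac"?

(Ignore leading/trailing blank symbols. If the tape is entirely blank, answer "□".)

Execution trace:
Initial: [s0]cac
Step 1: δ(s0, c) = (s0, □, L) → [s0]□□ac
Step 2: δ(s0, □) = (s0, a, R) → a[s0]□ac
Step 3: δ(s0, □) = (s0, a, R) → aa[s0]ac
Step 4: δ(s0, a) = (sR, a, L) → a[sR]aac

The machine reaches the reject state sR and halts.

Final tape (ignoring leading/trailing blanks): aaac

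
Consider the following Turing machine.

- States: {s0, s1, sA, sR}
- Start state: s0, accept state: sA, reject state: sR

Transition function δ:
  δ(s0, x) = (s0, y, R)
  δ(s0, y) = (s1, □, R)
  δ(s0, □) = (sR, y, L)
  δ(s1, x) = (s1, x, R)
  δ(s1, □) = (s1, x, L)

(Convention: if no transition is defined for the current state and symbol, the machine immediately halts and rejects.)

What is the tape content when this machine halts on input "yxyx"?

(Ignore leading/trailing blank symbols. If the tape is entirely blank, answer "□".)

Execution trace:
Initial: [s0]yxyx
Step 1: δ(s0, y) = (s1, □, R) → □[s1]xyx
Step 2: δ(s1, x) = (s1, x, R) → □x[s1]yx

No transition is defined for δ(s1, y). By convention the machine halts and rejects.

Final tape (ignoring leading/trailing blanks): xyx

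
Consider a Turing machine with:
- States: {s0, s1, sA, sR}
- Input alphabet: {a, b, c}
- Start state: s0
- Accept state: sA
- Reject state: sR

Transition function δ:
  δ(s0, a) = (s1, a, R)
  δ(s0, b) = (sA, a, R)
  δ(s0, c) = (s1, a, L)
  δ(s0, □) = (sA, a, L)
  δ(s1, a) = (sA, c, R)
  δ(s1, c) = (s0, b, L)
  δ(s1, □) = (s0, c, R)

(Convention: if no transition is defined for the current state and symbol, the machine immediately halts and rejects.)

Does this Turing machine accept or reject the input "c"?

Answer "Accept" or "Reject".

Execution trace:
Initial: [s0]c
Step 1: δ(s0, c) = (s1, a, L) → [s1]□a
Step 2: δ(s1, □) = (s0, c, R) → c[s0]a
Step 3: δ(s0, a) = (s1, a, R) → ca[s1]□
Step 4: δ(s1, □) = (s0, c, R) → cac[s0]□
Step 5: δ(s0, □) = (sA, a, L) → ca[sA]ca

The machine reaches the accept state sA and halts.

Answer: Accept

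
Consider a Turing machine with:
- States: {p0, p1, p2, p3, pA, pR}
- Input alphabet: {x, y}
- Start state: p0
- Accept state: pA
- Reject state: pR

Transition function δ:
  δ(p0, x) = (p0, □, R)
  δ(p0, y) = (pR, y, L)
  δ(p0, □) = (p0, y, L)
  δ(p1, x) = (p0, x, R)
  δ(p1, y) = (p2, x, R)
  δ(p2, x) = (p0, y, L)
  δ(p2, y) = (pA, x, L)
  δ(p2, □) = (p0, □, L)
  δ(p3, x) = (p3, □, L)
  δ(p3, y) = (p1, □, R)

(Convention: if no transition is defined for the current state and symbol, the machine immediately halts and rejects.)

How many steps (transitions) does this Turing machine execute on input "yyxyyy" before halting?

Execution trace:
Initial: [p0]yyxyyy
Step 1: δ(p0, y) = (pR, y, L) → [pR]□yyxyyy

The machine reaches the reject state pR and halts.

The machine executed 1 step before halting.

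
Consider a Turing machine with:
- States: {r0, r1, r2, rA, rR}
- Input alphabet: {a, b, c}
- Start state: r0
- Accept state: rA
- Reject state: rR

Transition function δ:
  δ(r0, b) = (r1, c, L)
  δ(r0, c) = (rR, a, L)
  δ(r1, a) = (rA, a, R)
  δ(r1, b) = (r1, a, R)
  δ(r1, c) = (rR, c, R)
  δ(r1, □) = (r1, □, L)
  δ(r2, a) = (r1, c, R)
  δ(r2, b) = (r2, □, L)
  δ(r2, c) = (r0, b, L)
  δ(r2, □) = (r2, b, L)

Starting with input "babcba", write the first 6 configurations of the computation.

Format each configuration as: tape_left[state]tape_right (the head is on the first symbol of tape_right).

Transitions applied:
Step 1: δ(r0, b) = (r1, c, L)
Step 2: δ(r1, □) = (r1, □, L)
Step 3: δ(r1, □) = (r1, □, L)
Step 4: δ(r1, □) = (r1, □, L)
Step 5: δ(r1, □) = (r1, □, L)

The first 6 configurations are:
[r0]babcba ⊢ [r1]□cabcba ⊢ [r1]□□cabcba ⊢ [r1]□□□cabcba ⊢ [r1]□□□□cabcba ⊢ [r1]□□□□□cabcba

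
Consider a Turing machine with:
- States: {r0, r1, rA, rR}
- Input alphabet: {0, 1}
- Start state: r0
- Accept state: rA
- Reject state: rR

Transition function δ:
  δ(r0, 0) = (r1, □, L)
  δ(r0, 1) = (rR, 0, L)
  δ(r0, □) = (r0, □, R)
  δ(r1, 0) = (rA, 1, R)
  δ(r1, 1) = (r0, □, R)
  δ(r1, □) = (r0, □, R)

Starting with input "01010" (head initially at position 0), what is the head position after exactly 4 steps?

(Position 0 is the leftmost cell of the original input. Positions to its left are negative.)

Execution trace (head position shown):
Step 0: [r0]01010  (head at position 0)
Step 1: move left → [r1]□□1010  (head at position -1)
Step 2: move right → □[r0]□1010  (head at position 0)
Step 3: move right → □□[r0]1010  (head at position 1)
Step 4: move left → □[rR]□0010  (head at position 0)

After 4 steps, the head is at position 0.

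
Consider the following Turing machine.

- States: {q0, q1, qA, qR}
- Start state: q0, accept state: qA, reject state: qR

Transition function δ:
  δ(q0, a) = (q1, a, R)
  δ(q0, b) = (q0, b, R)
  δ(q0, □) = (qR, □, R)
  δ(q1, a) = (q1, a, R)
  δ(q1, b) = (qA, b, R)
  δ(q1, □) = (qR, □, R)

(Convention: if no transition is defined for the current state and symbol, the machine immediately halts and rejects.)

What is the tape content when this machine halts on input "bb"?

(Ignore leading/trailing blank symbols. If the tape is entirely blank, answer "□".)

Execution trace:
Initial: [q0]bb
Step 1: δ(q0, b) = (q0, b, R) → b[q0]b
Step 2: δ(q0, b) = (q0, b, R) → bb[q0]□
Step 3: δ(q0, □) = (qR, □, R) → bb□[qR]□

The machine reaches the reject state qR and halts.

Final tape (ignoring leading/trailing blanks): bb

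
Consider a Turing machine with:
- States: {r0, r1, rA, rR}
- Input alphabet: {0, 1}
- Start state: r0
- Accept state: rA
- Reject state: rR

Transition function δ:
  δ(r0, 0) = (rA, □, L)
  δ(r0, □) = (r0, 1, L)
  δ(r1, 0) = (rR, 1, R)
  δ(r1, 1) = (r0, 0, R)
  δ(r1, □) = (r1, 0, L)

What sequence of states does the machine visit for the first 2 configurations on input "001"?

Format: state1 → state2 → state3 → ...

Execution trace:
Initial: [r0]001
Step 1: δ(r0, 0) = (rA, □, L) → [rA]□□01

The machine reaches the accept state rA and halts.

State sequence: r0 → rA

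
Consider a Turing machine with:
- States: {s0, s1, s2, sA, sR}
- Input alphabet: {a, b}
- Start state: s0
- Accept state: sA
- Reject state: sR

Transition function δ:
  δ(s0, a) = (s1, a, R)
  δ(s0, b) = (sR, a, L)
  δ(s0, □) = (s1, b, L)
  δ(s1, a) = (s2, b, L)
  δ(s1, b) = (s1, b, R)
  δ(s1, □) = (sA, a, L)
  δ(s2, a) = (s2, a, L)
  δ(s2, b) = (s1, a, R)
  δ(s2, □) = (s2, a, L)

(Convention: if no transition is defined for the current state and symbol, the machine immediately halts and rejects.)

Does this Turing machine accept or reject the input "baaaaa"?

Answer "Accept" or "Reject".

Execution trace:
Initial: [s0]baaaaa
Step 1: δ(s0, b) = (sR, a, L) → [sR]□aaaaaa

The machine reaches the reject state sR and halts.

Answer: Reject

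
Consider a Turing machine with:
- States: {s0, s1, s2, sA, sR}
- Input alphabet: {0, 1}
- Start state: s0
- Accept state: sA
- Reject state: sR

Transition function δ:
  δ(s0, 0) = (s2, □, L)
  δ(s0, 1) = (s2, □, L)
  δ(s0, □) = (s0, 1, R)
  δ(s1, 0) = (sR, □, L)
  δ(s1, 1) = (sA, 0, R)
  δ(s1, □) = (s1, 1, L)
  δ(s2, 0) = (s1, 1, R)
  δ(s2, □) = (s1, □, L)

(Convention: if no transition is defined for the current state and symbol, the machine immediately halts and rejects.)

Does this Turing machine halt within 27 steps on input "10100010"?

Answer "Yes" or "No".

Execution trace:
Initial: [s0]10100010
Step 1: δ(s0, 1) = (s2, □, L) → [s2]□□0100010
Step 2: δ(s2, □) = (s1, □, L) → [s1]□□□0100010
Step 3: δ(s1, □) = (s1, 1, L) → [s1]□1□□0100010
Step 4: δ(s1, □) = (s1, 1, L) → [s1]□11□□0100010
Step 5: δ(s1, □) = (s1, 1, L) → [s1]□111□□0100010
Step 6: δ(s1, □) = (s1, 1, L) → [s1]□1111□□0100010
Step 7: δ(s1, □) = (s1, 1, L) → [s1]□11111□□0100010
Step 8: δ(s1, □) = (s1, 1, L) → [s1]□111111□□0100010
Step 9: δ(s1, □) = (s1, 1, L) → [s1]□1111111□□0100010
Step 10: δ(s1, □) = (s1, 1, L) → [s1]□11111111□□0100010
Step 11: δ(s1, □) = (s1, 1, L) → [s1]□111111111□□0100010
Step 12: δ(s1, □) = (s1, 1, L) → [s1]□1111111111□□0100010
Step 13: δ(s1, □) = (s1, 1, L) → [s1]□11111111111□□0100010
Step 14: δ(s1, □) = (s1, 1, L) → [s1]□111111111111□□0100010
Step 15: δ(s1, □) = (s1, 1, L) → [s1]□1111111111111□□0100010
Step 16: δ(s1, □) = (s1, 1, L) → [s1]□11111111111111□□0100010
Step 17: δ(s1, □) = (s1, 1, L) → [s1]□111111111111111□□0100010
Step 18: δ(s1, □) = (s1, 1, L) → [s1]□1111111111111111□□0100010
Step 19: δ(s1, □) = (s1, 1, L) → [s1]□11111111111111111□□0100010
Step 20: δ(s1, □) = (s1, 1, L) → [s1]□111111111111111111□□0100010
Step 21: δ(s1, □) = (s1, 1, L) → [s1]□1111111111111111111□□0100010
Step 22: δ(s1, □) = (s1, 1, L) → [s1]□11111111111111111111□□0100010
Step 23: δ(s1, □) = (s1, 1, L) → [s1]□111111111111111111111□□0100010
Step 24: δ(s1, □) = (s1, 1, L) → [s1]□1111111111111111111111□□0100010
Step 25: δ(s1, □) = (s1, 1, L) → [s1]□11111111111111111111111□□0100010
Step 26: δ(s1, □) = (s1, 1, L) → [s1]□111111111111111111111111□□0100010
Step 27: δ(s1, □) = (s1, 1, L) → [s1]□1111111111111111111111111□□0100010

The machine has not reached a halting state after 27 steps.
The machine did not halt within the 27-step bound.

Answer: No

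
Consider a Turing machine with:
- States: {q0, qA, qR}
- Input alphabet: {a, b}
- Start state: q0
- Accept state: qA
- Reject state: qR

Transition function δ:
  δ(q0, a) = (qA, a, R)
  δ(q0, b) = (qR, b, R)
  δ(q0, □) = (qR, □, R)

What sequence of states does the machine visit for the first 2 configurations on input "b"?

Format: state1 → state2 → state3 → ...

Execution trace:
Initial: [q0]b
Step 1: δ(q0, b) = (qR, b, R) → b[qR]□

The machine reaches the reject state qR and halts.

State sequence: q0 → qR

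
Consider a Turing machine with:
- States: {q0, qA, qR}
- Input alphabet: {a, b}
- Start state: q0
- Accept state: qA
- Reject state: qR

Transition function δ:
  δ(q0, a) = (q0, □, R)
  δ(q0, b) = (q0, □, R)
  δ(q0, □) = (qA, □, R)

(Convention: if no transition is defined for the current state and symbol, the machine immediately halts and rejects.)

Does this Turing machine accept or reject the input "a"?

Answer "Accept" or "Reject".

Execution trace:
Initial: [q0]a
Step 1: δ(q0, a) = (q0, □, R) → □[q0]□
Step 2: δ(q0, □) = (qA, □, R) → □□[qA]□

The machine reaches the accept state qA and halts.

Answer: Accept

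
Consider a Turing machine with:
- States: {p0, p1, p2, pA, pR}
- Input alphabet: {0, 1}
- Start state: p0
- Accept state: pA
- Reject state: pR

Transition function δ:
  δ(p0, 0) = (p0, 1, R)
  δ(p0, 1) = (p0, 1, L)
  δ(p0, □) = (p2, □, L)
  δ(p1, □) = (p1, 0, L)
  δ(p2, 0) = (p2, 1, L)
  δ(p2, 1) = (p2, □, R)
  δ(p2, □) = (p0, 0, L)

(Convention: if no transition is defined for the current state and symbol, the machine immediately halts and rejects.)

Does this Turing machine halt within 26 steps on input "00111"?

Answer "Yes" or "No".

Execution trace:
Initial: [p0]00111
Step 1: δ(p0, 0) = (p0, 1, R) → 1[p0]0111
Step 2: δ(p0, 0) = (p0, 1, R) → 11[p0]111
Step 3: δ(p0, 1) = (p0, 1, L) → 1[p0]1111
Step 4: δ(p0, 1) = (p0, 1, L) → [p0]11111
Step 5: δ(p0, 1) = (p0, 1, L) → [p0]□11111
Step 6: δ(p0, □) = (p2, □, L) → [p2]□□11111
Step 7: δ(p2, □) = (p0, 0, L) → [p0]□0□11111
Step 8: δ(p0, □) = (p2, □, L) → [p2]□□0□11111
Step 9: δ(p2, □) = (p0, 0, L) → [p0]□0□0□11111
Step 10: δ(p0, □) = (p2, □, L) → [p2]□□0□0□11111
Step 11: δ(p2, □) = (p0, 0, L) → [p0]□0□0□0□11111
Step 12: δ(p0, □) = (p2, □, L) → [p2]□□0□0□0□11111
Step 13: δ(p2, □) = (p0, 0, L) → [p0]□0□0□0□0□11111
Step 14: δ(p0, □) = (p2, □, L) → [p2]□□0□0□0□0□11111
Step 15: δ(p2, □) = (p0, 0, L) → [p0]□0□0□0□0□0□11111
Step 16: δ(p0, □) = (p2, □, L) → [p2]□□0□0□0□0□0□11111
Step 17: δ(p2, □) = (p0, 0, L) → [p0]□0□0□0□0□0□0□11111
Step 18: δ(p0, □) = (p2, □, L) → [p2]□□0□0□0□0□0□0□11111
Step 19: δ(p2, □) = (p0, 0, L) → [p0]□0□0□0□0□0□0□0□11111
Step 20: δ(p0, □) = (p2, □, L) → [p2]□□0□0□0□0□0□0□0□11111
Step 21: δ(p2, □) = (p0, 0, L) → [p0]□0□0□0□0□0□0□0□0□11111
Step 22: δ(p0, □) = (p2, □, L) → [p2]□□0□0□0□0□0□0□0□0□11111
Step 23: δ(p2, □) = (p0, 0, L) → [p0]□0□0□0□0□0□0□0□0□0□11111
Step 24: δ(p0, □) = (p2, □, L) → [p2]□□0□0□0□0□0□0□0□0□0□11111
Step 25: δ(p2, □) = (p0, 0, L) → [p0]□0□0□0□0□0□0□0□0□0□0□11111
Step 26: δ(p0, □) = (p2, □, L) → [p2]□□0□0□0□0□0□0□0□0□0□0□11111

The machine has not reached a halting state after 26 steps.
The machine did not halt within the 26-step bound.

Answer: No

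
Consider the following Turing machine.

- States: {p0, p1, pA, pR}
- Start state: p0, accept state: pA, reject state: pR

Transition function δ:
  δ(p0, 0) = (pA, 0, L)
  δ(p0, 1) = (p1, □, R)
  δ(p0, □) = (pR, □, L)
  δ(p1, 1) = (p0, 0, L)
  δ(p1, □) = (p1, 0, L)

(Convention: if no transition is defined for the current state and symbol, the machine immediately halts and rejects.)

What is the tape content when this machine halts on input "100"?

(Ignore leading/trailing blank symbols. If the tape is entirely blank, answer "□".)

Execution trace:
Initial: [p0]100
Step 1: δ(p0, 1) = (p1, □, R) → □[p1]00

No transition is defined for δ(p1, 0). By convention the machine halts and rejects.

Final tape (ignoring leading/trailing blanks): 00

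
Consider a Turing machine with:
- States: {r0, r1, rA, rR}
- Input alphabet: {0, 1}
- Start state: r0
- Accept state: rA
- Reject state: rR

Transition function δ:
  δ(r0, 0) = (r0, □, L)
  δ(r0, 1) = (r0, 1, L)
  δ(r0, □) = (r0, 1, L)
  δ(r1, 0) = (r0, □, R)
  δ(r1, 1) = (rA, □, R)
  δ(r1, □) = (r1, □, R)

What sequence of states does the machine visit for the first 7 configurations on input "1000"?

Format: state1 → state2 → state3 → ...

Execution trace:
Initial: [r0]1000
Step 1: δ(r0, 1) = (r0, 1, L) → [r0]□1000
Step 2: δ(r0, □) = (r0, 1, L) → [r0]□11000
Step 3: δ(r0, □) = (r0, 1, L) → [r0]□111000
Step 4: δ(r0, □) = (r0, 1, L) → [r0]□1111000
Step 5: δ(r0, □) = (r0, 1, L) → [r0]□11111000
Step 6: δ(r0, □) = (r0, 1, L) → [r0]□111111000

State sequence: r0 → r0 → r0 → r0 → r0 → r0 → r0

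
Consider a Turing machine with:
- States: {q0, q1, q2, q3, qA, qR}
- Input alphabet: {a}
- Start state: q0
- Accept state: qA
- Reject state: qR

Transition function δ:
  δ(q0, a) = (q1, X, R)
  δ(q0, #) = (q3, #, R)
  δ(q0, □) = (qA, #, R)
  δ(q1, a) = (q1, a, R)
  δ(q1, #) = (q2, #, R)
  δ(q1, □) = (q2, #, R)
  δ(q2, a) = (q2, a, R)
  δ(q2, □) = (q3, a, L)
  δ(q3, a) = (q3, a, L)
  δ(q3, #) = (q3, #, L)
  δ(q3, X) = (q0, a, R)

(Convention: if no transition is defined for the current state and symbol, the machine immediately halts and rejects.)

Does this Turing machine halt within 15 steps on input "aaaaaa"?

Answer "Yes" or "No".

Execution trace:
Initial: [q0]aaaaaa
Step 1: δ(q0, a) = (q1, X, R) → X[q1]aaaaa
Step 2: δ(q1, a) = (q1, a, R) → Xa[q1]aaaa
Step 3: δ(q1, a) = (q1, a, R) → Xaa[q1]aaa
Step 4: δ(q1, a) = (q1, a, R) → Xaaa[q1]aa
Step 5: δ(q1, a) = (q1, a, R) → Xaaaa[q1]a
Step 6: δ(q1, a) = (q1, a, R) → Xaaaaa[q1]□
Step 7: δ(q1, □) = (q2, #, R) → Xaaaaa#[q2]□
Step 8: δ(q2, □) = (q3, a, L) → Xaaaaa[q3]#a
Step 9: δ(q3, #) = (q3, #, L) → Xaaaa[q3]a#a
Step 10: δ(q3, a) = (q3, a, L) → Xaaa[q3]aa#a
Step 11: δ(q3, a) = (q3, a, L) → Xaa[q3]aaa#a
Step 12: δ(q3, a) = (q3, a, L) → Xa[q3]aaaa#a
Step 13: δ(q3, a) = (q3, a, L) → X[q3]aaaaa#a
Step 14: δ(q3, a) = (q3, a, L) → [q3]Xaaaaa#a
Step 15: δ(q3, X) = (q0, a, R) → a[q0]aaaaa#a

The machine has not reached a halting state after 15 steps.
The machine did not halt within the 15-step bound.

Answer: No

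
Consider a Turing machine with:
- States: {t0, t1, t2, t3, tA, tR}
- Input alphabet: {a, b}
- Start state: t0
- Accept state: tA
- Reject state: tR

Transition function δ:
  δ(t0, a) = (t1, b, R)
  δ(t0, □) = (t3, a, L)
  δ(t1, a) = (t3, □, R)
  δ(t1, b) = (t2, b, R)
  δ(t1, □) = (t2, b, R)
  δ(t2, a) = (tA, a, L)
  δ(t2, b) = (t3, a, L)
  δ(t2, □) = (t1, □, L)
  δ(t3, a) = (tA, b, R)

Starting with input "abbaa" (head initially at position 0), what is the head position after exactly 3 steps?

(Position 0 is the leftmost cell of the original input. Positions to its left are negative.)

Execution trace (head position shown):
Step 0: [t0]abbaa  (head at position 0)
Step 1: move right → b[t1]bbaa  (head at position 1)
Step 2: move right → bb[t2]baa  (head at position 2)
Step 3: move left → b[t3]baaa  (head at position 1)

After 3 steps, the head is at position 1.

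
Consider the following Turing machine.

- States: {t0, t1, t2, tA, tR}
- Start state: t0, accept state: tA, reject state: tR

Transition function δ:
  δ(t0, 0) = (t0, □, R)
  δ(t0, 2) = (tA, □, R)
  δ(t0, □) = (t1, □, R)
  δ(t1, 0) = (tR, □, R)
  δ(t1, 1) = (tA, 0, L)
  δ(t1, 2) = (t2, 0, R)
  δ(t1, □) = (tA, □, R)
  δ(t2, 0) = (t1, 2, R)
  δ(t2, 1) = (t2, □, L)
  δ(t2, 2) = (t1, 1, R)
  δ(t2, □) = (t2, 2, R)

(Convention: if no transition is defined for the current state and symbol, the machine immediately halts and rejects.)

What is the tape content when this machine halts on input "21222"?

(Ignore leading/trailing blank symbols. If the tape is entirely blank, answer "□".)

Execution trace:
Initial: [t0]21222
Step 1: δ(t0, 2) = (tA, □, R) → □[tA]1222

The machine reaches the accept state tA and halts.

Final tape (ignoring leading/trailing blanks): 1222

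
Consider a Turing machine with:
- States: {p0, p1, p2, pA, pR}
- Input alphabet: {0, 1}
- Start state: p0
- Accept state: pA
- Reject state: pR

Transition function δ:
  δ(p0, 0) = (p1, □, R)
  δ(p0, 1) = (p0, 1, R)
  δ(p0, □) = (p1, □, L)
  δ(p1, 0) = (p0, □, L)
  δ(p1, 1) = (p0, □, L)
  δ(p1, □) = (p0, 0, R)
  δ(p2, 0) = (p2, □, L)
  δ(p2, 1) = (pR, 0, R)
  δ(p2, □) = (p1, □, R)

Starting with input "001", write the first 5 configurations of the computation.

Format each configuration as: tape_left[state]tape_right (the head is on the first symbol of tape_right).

Transitions applied:
Step 1: δ(p0, 0) = (p1, □, R)
Step 2: δ(p1, 0) = (p0, □, L)
Step 3: δ(p0, □) = (p1, □, L)
Step 4: δ(p1, □) = (p0, 0, R)

The first 5 configurations are:
[p0]001 ⊢ □[p1]01 ⊢ [p0]□□1 ⊢ [p1]□□□1 ⊢ 0[p0]□□1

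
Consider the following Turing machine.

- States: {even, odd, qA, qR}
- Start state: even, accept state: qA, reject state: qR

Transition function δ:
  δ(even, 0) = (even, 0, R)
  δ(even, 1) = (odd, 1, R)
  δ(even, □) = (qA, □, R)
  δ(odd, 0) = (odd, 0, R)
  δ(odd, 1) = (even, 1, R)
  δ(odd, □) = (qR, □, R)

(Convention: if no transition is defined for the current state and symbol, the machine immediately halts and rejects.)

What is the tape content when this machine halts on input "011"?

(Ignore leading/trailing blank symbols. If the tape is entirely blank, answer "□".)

Execution trace:
Initial: [even]011
Step 1: δ(even, 0) = (even, 0, R) → 0[even]11
Step 2: δ(even, 1) = (odd, 1, R) → 01[odd]1
Step 3: δ(odd, 1) = (even, 1, R) → 011[even]□
Step 4: δ(even, □) = (qA, □, R) → 011□[qA]□

The machine reaches the accept state qA and halts.

Final tape (ignoring leading/trailing blanks): 011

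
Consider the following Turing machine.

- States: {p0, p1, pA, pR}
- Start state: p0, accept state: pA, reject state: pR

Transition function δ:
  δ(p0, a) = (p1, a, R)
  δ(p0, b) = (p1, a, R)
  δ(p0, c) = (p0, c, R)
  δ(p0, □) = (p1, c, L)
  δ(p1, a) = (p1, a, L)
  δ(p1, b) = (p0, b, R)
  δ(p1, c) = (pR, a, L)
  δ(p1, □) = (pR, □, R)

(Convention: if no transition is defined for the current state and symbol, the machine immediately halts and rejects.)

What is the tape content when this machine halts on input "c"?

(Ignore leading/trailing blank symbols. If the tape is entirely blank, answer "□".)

Execution trace:
Initial: [p0]c
Step 1: δ(p0, c) = (p0, c, R) → c[p0]□
Step 2: δ(p0, □) = (p1, c, L) → [p1]cc
Step 3: δ(p1, c) = (pR, a, L) → [pR]□ac

The machine reaches the reject state pR and halts.

Final tape (ignoring leading/trailing blanks): ac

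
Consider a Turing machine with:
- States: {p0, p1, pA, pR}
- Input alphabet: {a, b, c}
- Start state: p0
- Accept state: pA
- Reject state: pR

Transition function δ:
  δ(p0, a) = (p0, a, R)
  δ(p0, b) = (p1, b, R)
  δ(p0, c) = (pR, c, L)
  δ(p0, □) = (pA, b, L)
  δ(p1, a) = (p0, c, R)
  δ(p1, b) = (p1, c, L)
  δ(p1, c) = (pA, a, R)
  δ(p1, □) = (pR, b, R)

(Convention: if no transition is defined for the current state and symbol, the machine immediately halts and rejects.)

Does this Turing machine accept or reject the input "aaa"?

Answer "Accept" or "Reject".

Execution trace:
Initial: [p0]aaa
Step 1: δ(p0, a) = (p0, a, R) → a[p0]aa
Step 2: δ(p0, a) = (p0, a, R) → aa[p0]a
Step 3: δ(p0, a) = (p0, a, R) → aaa[p0]□
Step 4: δ(p0, □) = (pA, b, L) → aa[pA]ab

The machine reaches the accept state pA and halts.

Answer: Accept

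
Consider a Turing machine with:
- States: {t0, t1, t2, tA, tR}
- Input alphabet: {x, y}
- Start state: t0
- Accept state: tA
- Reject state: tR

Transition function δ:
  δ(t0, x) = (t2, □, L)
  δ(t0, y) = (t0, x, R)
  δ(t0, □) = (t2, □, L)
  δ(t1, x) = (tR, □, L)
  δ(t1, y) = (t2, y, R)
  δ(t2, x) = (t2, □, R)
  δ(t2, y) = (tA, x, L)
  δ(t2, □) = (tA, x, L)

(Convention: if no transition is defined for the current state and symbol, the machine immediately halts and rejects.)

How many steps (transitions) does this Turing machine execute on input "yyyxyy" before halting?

Execution trace:
Initial: [t0]yyyxyy
Step 1: δ(t0, y) = (t0, x, R) → x[t0]yyxyy
Step 2: δ(t0, y) = (t0, x, R) → xx[t0]yxyy
Step 3: δ(t0, y) = (t0, x, R) → xxx[t0]xyy
Step 4: δ(t0, x) = (t2, □, L) → xx[t2]x□yy
Step 5: δ(t2, x) = (t2, □, R) → xx□[t2]□yy
Step 6: δ(t2, □) = (tA, x, L) → xx[tA]□xyy

The machine reaches the accept state tA and halts.

The machine executed 6 steps before halting.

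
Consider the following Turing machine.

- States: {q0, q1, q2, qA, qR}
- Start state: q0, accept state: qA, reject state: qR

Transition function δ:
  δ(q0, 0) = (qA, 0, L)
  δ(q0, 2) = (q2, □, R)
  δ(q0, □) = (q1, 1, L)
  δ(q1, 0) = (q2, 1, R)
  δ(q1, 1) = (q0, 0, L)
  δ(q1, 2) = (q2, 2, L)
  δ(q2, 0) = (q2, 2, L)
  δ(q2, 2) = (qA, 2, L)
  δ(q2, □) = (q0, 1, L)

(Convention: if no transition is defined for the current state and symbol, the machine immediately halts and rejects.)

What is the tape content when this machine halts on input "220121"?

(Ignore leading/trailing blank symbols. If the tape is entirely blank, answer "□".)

Execution trace:
Initial: [q0]220121
Step 1: δ(q0, 2) = (q2, □, R) → □[q2]20121
Step 2: δ(q2, 2) = (qA, 2, L) → [qA]□20121

The machine reaches the accept state qA and halts.

Final tape (ignoring leading/trailing blanks): 20121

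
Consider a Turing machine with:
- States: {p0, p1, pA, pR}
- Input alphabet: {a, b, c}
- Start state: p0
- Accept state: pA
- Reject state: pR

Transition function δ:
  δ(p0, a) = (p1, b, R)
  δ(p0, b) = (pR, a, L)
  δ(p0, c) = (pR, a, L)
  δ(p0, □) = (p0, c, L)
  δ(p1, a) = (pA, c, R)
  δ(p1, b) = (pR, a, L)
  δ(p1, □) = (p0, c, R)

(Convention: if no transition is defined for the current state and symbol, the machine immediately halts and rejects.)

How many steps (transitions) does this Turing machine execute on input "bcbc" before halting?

Execution trace:
Initial: [p0]bcbc
Step 1: δ(p0, b) = (pR, a, L) → [pR]□acbc

The machine reaches the reject state pR and halts.

The machine executed 1 step before halting.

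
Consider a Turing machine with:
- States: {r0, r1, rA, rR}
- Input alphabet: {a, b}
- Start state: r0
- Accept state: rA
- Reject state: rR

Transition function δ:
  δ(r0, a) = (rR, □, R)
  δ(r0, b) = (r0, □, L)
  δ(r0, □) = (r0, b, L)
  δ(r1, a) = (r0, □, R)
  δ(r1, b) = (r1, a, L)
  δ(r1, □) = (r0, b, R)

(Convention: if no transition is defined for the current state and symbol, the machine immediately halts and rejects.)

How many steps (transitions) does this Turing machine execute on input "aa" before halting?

Execution trace:
Initial: [r0]aa
Step 1: δ(r0, a) = (rR, □, R) → □[rR]a

The machine reaches the reject state rR and halts.

The machine executed 1 step before halting.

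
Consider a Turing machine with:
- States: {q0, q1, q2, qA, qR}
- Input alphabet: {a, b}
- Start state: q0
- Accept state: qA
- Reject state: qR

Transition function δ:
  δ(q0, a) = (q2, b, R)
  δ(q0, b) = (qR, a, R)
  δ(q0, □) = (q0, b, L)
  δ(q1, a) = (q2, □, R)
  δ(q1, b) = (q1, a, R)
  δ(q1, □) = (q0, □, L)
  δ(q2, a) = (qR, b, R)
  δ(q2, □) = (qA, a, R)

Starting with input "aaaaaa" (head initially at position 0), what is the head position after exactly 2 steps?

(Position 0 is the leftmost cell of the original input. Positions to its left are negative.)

Execution trace (head position shown):
Step 0: [q0]aaaaaa  (head at position 0)
Step 1: move right → b[q2]aaaaa  (head at position 1)
Step 2: move right → bb[qR]aaaa  (head at position 2)

After 2 steps, the head is at position 2.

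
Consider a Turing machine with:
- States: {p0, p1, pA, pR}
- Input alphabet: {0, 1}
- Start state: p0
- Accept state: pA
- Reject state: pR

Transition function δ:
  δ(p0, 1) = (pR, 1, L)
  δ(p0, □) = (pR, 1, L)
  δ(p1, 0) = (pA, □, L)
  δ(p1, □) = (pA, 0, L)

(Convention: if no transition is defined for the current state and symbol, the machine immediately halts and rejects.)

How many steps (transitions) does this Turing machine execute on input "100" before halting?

Execution trace:
Initial: [p0]100
Step 1: δ(p0, 1) = (pR, 1, L) → [pR]□100

The machine reaches the reject state pR and halts.

The machine executed 1 step before halting.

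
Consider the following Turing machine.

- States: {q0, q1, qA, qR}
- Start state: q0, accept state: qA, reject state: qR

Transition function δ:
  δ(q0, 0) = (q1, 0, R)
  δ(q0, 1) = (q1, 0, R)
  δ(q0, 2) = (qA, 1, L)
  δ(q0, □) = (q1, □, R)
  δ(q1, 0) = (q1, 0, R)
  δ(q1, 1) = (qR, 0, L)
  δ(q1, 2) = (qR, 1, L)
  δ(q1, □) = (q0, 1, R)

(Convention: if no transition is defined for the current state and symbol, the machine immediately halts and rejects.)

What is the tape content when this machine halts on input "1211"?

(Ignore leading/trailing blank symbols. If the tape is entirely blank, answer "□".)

Execution trace:
Initial: [q0]1211
Step 1: δ(q0, 1) = (q1, 0, R) → 0[q1]211
Step 2: δ(q1, 2) = (qR, 1, L) → [qR]0111

The machine reaches the reject state qR and halts.

Final tape (ignoring leading/trailing blanks): 0111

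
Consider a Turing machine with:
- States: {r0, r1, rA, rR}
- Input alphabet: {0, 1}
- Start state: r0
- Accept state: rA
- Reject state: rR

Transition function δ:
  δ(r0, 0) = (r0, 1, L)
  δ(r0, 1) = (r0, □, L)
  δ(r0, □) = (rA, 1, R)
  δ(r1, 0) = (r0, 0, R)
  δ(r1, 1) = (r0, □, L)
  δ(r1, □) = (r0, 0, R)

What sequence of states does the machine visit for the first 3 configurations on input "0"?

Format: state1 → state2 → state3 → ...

Execution trace:
Initial: [r0]0
Step 1: δ(r0, 0) = (r0, 1, L) → [r0]□1
Step 2: δ(r0, □) = (rA, 1, R) → 1[rA]1

The machine reaches the accept state rA and halts.

State sequence: r0 → r0 → rA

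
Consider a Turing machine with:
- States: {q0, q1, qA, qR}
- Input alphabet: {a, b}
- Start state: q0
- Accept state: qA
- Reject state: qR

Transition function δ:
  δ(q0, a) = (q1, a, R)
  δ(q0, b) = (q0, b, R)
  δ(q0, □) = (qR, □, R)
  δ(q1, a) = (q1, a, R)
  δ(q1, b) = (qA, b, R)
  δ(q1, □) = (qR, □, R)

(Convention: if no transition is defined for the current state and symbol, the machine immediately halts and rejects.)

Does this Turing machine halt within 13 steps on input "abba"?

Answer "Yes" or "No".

Execution trace:
Initial: [q0]abba
Step 1: δ(q0, a) = (q1, a, R) → a[q1]bba
Step 2: δ(q1, b) = (qA, b, R) → ab[qA]ba

The machine reaches the accept state qA and halts.
The machine halted after 2 steps (within the 13-step bound).

Answer: Yes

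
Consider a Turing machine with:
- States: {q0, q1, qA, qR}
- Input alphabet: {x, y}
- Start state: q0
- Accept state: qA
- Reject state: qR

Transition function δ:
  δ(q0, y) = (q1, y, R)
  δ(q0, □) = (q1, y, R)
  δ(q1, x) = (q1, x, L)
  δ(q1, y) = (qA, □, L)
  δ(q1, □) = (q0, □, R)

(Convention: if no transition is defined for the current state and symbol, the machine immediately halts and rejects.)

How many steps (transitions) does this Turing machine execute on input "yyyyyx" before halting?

Execution trace:
Initial: [q0]yyyyyx
Step 1: δ(q0, y) = (q1, y, R) → y[q1]yyyyx
Step 2: δ(q1, y) = (qA, □, L) → [qA]y□yyyx

The machine reaches the accept state qA and halts.

The machine executed 2 steps before halting.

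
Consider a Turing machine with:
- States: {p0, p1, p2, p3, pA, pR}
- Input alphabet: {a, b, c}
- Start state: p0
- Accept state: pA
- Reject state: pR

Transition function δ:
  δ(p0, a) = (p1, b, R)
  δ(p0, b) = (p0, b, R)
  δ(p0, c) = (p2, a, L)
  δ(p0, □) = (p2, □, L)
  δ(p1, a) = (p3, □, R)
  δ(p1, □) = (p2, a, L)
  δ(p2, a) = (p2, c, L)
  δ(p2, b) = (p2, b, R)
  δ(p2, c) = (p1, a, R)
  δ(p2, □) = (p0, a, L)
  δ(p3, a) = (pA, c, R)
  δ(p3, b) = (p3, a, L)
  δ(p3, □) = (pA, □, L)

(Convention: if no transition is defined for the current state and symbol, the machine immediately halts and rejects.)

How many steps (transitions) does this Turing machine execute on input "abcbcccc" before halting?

Execution trace:
Initial: [p0]abcbcccc
Step 1: δ(p0, a) = (p1, b, R) → b[p1]bcbcccc

No transition is defined for δ(p1, b). By convention the machine halts and rejects.

The machine executed 1 step before halting.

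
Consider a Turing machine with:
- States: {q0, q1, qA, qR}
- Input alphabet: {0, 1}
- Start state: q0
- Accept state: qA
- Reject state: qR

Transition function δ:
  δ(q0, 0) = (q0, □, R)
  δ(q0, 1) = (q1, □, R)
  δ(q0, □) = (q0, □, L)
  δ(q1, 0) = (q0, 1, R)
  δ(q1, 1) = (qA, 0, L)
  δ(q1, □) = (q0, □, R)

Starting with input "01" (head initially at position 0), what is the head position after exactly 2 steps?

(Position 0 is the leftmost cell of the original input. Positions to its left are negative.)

Execution trace (head position shown):
Step 0: [q0]01  (head at position 0)
Step 1: move right → □[q0]1  (head at position 1)
Step 2: move right → □□[q1]□  (head at position 2)

After 2 steps, the head is at position 2.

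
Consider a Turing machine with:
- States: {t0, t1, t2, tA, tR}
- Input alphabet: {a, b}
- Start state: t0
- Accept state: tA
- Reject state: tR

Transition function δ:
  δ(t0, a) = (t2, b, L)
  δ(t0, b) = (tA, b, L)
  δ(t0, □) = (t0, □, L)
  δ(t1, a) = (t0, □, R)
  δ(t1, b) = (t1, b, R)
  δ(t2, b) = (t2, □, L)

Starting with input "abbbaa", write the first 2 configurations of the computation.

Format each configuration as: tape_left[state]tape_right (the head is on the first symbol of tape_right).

Transitions applied:
Step 1: δ(t0, a) = (t2, b, L)

The first 2 configurations are:
[t0]abbbaa ⊢ [t2]□bbbbaa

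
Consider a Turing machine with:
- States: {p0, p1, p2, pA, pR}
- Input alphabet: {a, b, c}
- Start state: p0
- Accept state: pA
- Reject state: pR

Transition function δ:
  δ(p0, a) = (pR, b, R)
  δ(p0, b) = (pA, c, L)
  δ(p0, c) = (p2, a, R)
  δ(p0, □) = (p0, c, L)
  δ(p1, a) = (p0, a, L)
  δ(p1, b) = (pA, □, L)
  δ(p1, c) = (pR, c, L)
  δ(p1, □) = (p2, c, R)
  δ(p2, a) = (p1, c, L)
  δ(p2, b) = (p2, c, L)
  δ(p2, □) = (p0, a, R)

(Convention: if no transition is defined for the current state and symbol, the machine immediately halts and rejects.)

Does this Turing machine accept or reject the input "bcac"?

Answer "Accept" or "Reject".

Execution trace:
Initial: [p0]bcac
Step 1: δ(p0, b) = (pA, c, L) → [pA]□ccac

The machine reaches the accept state pA and halts.

Answer: Accept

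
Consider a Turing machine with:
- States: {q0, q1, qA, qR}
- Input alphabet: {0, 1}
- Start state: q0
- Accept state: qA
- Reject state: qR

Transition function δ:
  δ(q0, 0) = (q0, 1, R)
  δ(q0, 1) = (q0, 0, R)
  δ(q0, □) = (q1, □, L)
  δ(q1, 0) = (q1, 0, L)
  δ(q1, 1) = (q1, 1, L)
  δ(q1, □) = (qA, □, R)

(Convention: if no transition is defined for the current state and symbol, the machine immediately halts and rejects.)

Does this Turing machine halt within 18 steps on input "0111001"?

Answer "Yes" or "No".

Execution trace:
Initial: [q0]0111001
Step 1: δ(q0, 0) = (q0, 1, R) → 1[q0]111001
Step 2: δ(q0, 1) = (q0, 0, R) → 10[q0]11001
Step 3: δ(q0, 1) = (q0, 0, R) → 100[q0]1001
Step 4: δ(q0, 1) = (q0, 0, R) → 1000[q0]001
Step 5: δ(q0, 0) = (q0, 1, R) → 10001[q0]01
Step 6: δ(q0, 0) = (q0, 1, R) → 100011[q0]1
Step 7: δ(q0, 1) = (q0, 0, R) → 1000110[q0]□
Step 8: δ(q0, □) = (q1, □, L) → 100011[q1]0□
Step 9: δ(q1, 0) = (q1, 0, L) → 10001[q1]10□
Step 10: δ(q1, 1) = (q1, 1, L) → 1000[q1]110□
Step 11: δ(q1, 1) = (q1, 1, L) → 100[q1]0110□
Step 12: δ(q1, 0) = (q1, 0, L) → 10[q1]00110□
Step 13: δ(q1, 0) = (q1, 0, L) → 1[q1]000110□
Step 14: δ(q1, 0) = (q1, 0, L) → [q1]1000110□
Step 15: δ(q1, 1) = (q1, 1, L) → [q1]□1000110□
Step 16: δ(q1, □) = (qA, □, R) → □[qA]1000110□

The machine reaches the accept state qA and halts.
The machine halted after 16 steps (within the 18-step bound).

Answer: Yes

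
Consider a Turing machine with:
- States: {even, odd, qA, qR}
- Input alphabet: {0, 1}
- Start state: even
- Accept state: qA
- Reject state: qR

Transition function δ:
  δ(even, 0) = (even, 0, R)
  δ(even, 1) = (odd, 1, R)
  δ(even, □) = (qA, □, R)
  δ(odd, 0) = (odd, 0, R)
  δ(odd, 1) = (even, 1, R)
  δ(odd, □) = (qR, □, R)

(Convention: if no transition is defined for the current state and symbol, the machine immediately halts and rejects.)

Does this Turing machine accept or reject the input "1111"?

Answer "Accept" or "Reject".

Execution trace:
Initial: [even]1111
Step 1: δ(even, 1) = (odd, 1, R) → 1[odd]111
Step 2: δ(odd, 1) = (even, 1, R) → 11[even]11
Step 3: δ(even, 1) = (odd, 1, R) → 111[odd]1
Step 4: δ(odd, 1) = (even, 1, R) → 1111[even]□
Step 5: δ(even, □) = (qA, □, R) → 1111□[qA]□

The machine reaches the accept state qA and halts.

Answer: Accept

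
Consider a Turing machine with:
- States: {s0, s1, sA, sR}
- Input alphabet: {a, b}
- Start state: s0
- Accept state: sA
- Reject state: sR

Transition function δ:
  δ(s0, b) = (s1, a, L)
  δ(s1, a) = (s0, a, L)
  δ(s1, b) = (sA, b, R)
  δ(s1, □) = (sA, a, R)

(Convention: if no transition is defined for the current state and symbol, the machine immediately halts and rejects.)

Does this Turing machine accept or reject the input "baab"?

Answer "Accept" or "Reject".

Execution trace:
Initial: [s0]baab
Step 1: δ(s0, b) = (s1, a, L) → [s1]□aaab
Step 2: δ(s1, □) = (sA, a, R) → a[sA]aaab

The machine reaches the accept state sA and halts.

Answer: Accept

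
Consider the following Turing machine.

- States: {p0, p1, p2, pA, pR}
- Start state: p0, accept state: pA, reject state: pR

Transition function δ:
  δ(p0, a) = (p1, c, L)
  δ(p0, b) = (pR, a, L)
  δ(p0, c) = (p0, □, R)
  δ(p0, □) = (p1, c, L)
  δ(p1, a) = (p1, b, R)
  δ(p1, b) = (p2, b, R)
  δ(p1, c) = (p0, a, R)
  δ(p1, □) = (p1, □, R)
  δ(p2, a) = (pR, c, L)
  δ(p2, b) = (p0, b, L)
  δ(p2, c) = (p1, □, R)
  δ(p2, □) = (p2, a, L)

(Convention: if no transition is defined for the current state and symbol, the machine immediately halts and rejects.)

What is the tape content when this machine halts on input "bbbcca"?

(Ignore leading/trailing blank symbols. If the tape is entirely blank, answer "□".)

Execution trace:
Initial: [p0]bbbcca
Step 1: δ(p0, b) = (pR, a, L) → [pR]□abbcca

The machine reaches the reject state pR and halts.

Final tape (ignoring leading/trailing blanks): abbcca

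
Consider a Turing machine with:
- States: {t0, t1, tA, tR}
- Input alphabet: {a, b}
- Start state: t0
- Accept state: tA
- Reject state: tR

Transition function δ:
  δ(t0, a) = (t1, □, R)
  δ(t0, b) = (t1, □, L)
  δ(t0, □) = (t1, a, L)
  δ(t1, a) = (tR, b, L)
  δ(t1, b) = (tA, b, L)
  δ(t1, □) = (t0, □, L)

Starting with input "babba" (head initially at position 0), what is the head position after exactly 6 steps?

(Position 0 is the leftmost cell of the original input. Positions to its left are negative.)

Execution trace (head position shown):
Step 0: [t0]babba  (head at position 0)
Step 1: move left → [t1]□□abba  (head at position -1)
Step 2: move left → [t0]□□□abba  (head at position -2)
Step 3: move left → [t1]□a□□abba  (head at position -3)
Step 4: move left → [t0]□□a□□abba  (head at position -4)
Step 5: move left → [t1]□a□a□□abba  (head at position -5)
Step 6: move left → [t0]□□a□a□□abba  (head at position -6)

After 6 steps, the head is at position -6.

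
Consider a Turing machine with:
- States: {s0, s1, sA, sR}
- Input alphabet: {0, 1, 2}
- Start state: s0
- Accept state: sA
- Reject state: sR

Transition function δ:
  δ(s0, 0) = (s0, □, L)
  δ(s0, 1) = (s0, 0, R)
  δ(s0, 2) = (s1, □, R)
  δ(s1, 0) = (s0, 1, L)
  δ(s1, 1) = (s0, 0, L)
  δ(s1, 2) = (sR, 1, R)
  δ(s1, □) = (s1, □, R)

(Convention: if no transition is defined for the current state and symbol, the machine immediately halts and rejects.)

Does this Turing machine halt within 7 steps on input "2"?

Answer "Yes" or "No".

Execution trace:
Initial: [s0]2
Step 1: δ(s0, 2) = (s1, □, R) → □[s1]□
Step 2: δ(s1, □) = (s1, □, R) → □□[s1]□
Step 3: δ(s1, □) = (s1, □, R) → □□□[s1]□
Step 4: δ(s1, □) = (s1, □, R) → □□□□[s1]□
Step 5: δ(s1, □) = (s1, □, R) → □□□□□[s1]□
Step 6: δ(s1, □) = (s1, □, R) → □□□□□□[s1]□
Step 7: δ(s1, □) = (s1, □, R) → □□□□□□□[s1]□

The machine has not reached a halting state after 7 steps.
The machine did not halt within the 7-step bound.

Answer: No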